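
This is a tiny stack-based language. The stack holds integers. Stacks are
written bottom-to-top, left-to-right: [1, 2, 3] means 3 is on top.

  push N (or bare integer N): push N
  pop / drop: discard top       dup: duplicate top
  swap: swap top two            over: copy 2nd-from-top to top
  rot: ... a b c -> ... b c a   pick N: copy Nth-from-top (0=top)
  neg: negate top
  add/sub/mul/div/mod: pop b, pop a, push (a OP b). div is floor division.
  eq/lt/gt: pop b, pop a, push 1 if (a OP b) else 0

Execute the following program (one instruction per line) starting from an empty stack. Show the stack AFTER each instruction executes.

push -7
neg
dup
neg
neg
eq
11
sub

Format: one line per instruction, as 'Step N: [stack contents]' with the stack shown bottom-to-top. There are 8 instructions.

Step 1: [-7]
Step 2: [7]
Step 3: [7, 7]
Step 4: [7, -7]
Step 5: [7, 7]
Step 6: [1]
Step 7: [1, 11]
Step 8: [-10]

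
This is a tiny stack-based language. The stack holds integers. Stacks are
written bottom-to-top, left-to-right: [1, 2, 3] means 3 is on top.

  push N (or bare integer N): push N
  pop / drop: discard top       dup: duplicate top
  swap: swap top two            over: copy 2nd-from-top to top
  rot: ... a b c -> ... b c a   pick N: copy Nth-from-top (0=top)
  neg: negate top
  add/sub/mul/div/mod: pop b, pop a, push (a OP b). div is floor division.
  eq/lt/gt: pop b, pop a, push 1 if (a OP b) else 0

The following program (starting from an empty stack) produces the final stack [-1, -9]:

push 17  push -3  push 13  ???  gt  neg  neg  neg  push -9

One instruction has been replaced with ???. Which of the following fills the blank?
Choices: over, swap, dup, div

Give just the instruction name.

Answer: div

Derivation:
Stack before ???: [17, -3, 13]
Stack after ???:  [17, -1]
Checking each choice:
  over: produces [17, -3, -1, -9]
  swap: produces [17, -1, -9]
  dup: produces [17, -3, 0, -9]
  div: MATCH


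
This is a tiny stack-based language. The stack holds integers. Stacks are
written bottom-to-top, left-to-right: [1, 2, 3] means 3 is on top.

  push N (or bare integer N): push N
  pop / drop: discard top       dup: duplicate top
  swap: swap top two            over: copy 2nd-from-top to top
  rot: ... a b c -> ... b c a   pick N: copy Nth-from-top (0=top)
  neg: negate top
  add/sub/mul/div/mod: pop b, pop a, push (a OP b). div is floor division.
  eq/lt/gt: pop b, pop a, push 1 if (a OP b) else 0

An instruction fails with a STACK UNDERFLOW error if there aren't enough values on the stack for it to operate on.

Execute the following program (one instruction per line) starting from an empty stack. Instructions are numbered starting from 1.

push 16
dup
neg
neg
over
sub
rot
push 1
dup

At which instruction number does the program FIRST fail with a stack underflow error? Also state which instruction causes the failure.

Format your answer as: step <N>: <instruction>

Step 1 ('push 16'): stack = [16], depth = 1
Step 2 ('dup'): stack = [16, 16], depth = 2
Step 3 ('neg'): stack = [16, -16], depth = 2
Step 4 ('neg'): stack = [16, 16], depth = 2
Step 5 ('over'): stack = [16, 16, 16], depth = 3
Step 6 ('sub'): stack = [16, 0], depth = 2
Step 7 ('rot'): needs 3 value(s) but depth is 2 — STACK UNDERFLOW

Answer: step 7: rot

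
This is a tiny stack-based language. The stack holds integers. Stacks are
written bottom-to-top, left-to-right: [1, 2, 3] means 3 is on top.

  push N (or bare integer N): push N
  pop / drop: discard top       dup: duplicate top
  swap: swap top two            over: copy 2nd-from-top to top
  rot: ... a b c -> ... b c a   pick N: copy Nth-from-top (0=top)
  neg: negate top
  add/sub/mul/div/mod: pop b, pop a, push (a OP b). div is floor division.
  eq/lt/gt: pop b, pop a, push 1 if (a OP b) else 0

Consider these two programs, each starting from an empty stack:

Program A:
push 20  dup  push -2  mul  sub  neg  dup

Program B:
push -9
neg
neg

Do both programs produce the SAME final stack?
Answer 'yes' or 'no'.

Answer: no

Derivation:
Program A trace:
  After 'push 20': [20]
  After 'dup': [20, 20]
  After 'push -2': [20, 20, -2]
  After 'mul': [20, -40]
  After 'sub': [60]
  After 'neg': [-60]
  After 'dup': [-60, -60]
Program A final stack: [-60, -60]

Program B trace:
  After 'push -9': [-9]
  After 'neg': [9]
  After 'neg': [-9]
Program B final stack: [-9]
Same: no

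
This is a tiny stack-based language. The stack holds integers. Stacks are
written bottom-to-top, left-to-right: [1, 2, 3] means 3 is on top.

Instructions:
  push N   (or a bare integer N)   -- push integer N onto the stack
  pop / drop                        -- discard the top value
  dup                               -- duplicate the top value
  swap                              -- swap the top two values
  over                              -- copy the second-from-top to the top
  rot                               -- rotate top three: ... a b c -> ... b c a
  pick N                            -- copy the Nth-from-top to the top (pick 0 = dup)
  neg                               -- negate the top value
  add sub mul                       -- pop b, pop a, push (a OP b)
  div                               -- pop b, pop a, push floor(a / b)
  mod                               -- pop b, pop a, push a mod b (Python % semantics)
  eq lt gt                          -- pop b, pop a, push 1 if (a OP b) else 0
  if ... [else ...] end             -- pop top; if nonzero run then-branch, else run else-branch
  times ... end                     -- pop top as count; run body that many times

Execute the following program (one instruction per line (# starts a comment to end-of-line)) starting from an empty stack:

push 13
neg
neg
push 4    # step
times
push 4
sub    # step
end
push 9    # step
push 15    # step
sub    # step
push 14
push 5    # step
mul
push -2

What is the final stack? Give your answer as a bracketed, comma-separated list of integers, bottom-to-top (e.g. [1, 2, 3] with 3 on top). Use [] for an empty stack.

Answer: [-3, -6, 70, -2]

Derivation:
After 'push 13': [13]
After 'neg': [-13]
After 'neg': [13]
After 'push 4': [13, 4]
After 'times': [13]
After 'push 4': [13, 4]
After 'sub': [9]
After 'push 4': [9, 4]
After 'sub': [5]
After 'push 4': [5, 4]
After 'sub': [1]
After 'push 4': [1, 4]
After 'sub': [-3]
After 'push 9': [-3, 9]
After 'push 15': [-3, 9, 15]
After 'sub': [-3, -6]
After 'push 14': [-3, -6, 14]
After 'push 5': [-3, -6, 14, 5]
After 'mul': [-3, -6, 70]
After 'push -2': [-3, -6, 70, -2]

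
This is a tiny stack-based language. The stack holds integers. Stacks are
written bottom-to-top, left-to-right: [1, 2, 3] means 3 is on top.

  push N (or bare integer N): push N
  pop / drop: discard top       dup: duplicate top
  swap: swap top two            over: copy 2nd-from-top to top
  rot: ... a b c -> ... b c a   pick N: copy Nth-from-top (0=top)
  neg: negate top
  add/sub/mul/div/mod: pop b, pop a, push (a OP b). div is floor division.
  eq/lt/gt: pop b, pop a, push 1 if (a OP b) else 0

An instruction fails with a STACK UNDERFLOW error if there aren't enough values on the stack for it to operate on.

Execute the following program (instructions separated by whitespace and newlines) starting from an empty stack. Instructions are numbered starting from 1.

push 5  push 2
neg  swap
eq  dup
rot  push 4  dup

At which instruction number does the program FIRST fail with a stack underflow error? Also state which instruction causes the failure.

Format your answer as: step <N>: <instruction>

Step 1 ('push 5'): stack = [5], depth = 1
Step 2 ('push 2'): stack = [5, 2], depth = 2
Step 3 ('neg'): stack = [5, -2], depth = 2
Step 4 ('swap'): stack = [-2, 5], depth = 2
Step 5 ('eq'): stack = [0], depth = 1
Step 6 ('dup'): stack = [0, 0], depth = 2
Step 7 ('rot'): needs 3 value(s) but depth is 2 — STACK UNDERFLOW

Answer: step 7: rot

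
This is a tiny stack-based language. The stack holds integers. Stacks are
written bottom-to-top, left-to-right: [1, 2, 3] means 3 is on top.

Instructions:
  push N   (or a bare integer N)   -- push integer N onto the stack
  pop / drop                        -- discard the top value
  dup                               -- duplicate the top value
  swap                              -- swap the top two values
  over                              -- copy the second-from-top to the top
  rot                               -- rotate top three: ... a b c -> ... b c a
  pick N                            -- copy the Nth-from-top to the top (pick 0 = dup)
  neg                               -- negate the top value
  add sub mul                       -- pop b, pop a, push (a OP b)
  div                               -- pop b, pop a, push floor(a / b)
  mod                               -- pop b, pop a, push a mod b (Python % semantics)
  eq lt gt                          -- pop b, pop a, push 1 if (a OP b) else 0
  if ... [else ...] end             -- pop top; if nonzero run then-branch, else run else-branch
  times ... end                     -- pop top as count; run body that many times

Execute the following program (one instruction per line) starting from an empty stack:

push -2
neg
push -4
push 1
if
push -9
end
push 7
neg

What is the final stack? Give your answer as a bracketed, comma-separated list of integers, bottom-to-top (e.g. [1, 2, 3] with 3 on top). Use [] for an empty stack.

Answer: [2, -4, -9, -7]

Derivation:
After 'push -2': [-2]
After 'neg': [2]
After 'push -4': [2, -4]
After 'push 1': [2, -4, 1]
After 'if': [2, -4]
After 'push -9': [2, -4, -9]
After 'push 7': [2, -4, -9, 7]
After 'neg': [2, -4, -9, -7]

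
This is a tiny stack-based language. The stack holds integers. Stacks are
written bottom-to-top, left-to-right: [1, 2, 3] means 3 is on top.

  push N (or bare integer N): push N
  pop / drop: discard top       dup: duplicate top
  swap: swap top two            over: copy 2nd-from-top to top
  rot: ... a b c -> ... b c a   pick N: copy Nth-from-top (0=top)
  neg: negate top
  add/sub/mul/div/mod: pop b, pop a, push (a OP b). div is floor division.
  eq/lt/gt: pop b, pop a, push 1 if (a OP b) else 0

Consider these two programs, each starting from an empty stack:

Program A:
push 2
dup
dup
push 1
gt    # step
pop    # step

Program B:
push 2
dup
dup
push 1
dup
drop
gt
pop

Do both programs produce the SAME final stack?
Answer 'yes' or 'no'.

Answer: yes

Derivation:
Program A trace:
  After 'push 2': [2]
  After 'dup': [2, 2]
  After 'dup': [2, 2, 2]
  After 'push 1': [2, 2, 2, 1]
  After 'gt': [2, 2, 1]
  After 'pop': [2, 2]
Program A final stack: [2, 2]

Program B trace:
  After 'push 2': [2]
  After 'dup': [2, 2]
  After 'dup': [2, 2, 2]
  After 'push 1': [2, 2, 2, 1]
  After 'dup': [2, 2, 2, 1, 1]
  After 'drop': [2, 2, 2, 1]
  After 'gt': [2, 2, 1]
  After 'pop': [2, 2]
Program B final stack: [2, 2]
Same: yes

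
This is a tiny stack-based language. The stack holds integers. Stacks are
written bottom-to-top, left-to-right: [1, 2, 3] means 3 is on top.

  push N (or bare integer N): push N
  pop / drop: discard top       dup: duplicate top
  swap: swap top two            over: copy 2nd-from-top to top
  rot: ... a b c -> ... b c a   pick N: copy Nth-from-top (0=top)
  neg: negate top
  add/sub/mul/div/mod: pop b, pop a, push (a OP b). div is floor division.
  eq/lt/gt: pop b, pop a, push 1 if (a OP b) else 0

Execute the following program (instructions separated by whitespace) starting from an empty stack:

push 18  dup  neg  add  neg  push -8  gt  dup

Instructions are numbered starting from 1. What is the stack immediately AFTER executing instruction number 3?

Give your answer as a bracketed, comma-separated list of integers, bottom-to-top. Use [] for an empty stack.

Answer: [18, -18]

Derivation:
Step 1 ('push 18'): [18]
Step 2 ('dup'): [18, 18]
Step 3 ('neg'): [18, -18]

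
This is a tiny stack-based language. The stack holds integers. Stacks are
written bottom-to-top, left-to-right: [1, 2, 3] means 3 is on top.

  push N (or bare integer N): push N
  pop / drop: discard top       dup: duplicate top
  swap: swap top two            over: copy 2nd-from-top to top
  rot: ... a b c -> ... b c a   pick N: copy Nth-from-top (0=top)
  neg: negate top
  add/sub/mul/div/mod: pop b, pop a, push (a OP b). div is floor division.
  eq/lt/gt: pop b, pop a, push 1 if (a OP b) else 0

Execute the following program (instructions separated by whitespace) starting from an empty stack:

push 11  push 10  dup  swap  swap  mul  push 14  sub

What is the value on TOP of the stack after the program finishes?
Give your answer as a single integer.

Answer: 86

Derivation:
After 'push 11': [11]
After 'push 10': [11, 10]
After 'dup': [11, 10, 10]
After 'swap': [11, 10, 10]
After 'swap': [11, 10, 10]
After 'mul': [11, 100]
After 'push 14': [11, 100, 14]
After 'sub': [11, 86]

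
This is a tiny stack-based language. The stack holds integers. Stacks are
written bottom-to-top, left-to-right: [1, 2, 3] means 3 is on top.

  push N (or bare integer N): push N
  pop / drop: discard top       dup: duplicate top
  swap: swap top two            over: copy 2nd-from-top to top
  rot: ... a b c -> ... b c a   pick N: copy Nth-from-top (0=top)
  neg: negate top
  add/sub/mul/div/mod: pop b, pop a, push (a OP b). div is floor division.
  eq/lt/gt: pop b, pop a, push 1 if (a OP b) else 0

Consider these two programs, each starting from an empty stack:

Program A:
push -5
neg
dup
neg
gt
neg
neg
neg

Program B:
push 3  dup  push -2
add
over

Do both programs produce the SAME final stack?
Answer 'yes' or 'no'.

Program A trace:
  After 'push -5': [-5]
  After 'neg': [5]
  After 'dup': [5, 5]
  After 'neg': [5, -5]
  After 'gt': [1]
  After 'neg': [-1]
  After 'neg': [1]
  After 'neg': [-1]
Program A final stack: [-1]

Program B trace:
  After 'push 3': [3]
  After 'dup': [3, 3]
  After 'push -2': [3, 3, -2]
  After 'add': [3, 1]
  After 'over': [3, 1, 3]
Program B final stack: [3, 1, 3]
Same: no

Answer: no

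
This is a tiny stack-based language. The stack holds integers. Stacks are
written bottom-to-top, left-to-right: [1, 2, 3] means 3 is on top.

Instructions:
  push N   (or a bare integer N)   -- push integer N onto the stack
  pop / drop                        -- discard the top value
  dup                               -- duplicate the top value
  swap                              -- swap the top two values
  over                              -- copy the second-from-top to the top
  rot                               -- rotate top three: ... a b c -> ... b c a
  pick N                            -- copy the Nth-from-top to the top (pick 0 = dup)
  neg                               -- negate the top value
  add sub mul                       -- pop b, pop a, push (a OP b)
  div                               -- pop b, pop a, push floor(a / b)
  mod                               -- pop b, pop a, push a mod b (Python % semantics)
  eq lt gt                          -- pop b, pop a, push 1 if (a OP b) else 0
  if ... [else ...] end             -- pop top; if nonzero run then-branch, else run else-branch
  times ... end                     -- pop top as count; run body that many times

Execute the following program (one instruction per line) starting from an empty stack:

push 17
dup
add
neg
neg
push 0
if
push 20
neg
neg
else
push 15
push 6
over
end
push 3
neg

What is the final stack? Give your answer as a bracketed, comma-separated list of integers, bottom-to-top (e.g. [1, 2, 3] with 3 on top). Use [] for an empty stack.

Answer: [34, 15, 6, 15, -3]

Derivation:
After 'push 17': [17]
After 'dup': [17, 17]
After 'add': [34]
After 'neg': [-34]
After 'neg': [34]
After 'push 0': [34, 0]
After 'if': [34]
After 'push 15': [34, 15]
After 'push 6': [34, 15, 6]
After 'over': [34, 15, 6, 15]
After 'push 3': [34, 15, 6, 15, 3]
After 'neg': [34, 15, 6, 15, -3]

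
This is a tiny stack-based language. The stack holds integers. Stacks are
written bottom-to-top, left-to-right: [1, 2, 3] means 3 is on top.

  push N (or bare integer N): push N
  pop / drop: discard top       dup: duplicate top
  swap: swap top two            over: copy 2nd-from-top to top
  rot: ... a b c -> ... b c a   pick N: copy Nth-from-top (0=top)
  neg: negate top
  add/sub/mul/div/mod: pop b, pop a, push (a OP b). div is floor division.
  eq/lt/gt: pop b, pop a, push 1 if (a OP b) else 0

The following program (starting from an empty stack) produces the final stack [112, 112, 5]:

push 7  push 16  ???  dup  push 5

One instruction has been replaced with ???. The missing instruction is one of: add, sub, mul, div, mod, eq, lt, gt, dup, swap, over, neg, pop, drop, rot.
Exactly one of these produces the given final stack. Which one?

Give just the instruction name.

Stack before ???: [7, 16]
Stack after ???:  [112]
The instruction that transforms [7, 16] -> [112] is: mul

Answer: mul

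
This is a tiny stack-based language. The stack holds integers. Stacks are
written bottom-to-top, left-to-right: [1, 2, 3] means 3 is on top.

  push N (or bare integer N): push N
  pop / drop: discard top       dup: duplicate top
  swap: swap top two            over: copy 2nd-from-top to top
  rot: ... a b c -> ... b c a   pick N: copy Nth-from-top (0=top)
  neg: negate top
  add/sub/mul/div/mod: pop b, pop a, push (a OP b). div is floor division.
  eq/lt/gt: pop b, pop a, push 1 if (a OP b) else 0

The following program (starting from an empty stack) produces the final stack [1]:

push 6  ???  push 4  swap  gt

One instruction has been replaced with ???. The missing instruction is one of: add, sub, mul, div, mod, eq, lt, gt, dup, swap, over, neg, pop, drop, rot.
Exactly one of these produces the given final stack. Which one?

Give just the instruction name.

Stack before ???: [6]
Stack after ???:  [-6]
The instruction that transforms [6] -> [-6] is: neg

Answer: neg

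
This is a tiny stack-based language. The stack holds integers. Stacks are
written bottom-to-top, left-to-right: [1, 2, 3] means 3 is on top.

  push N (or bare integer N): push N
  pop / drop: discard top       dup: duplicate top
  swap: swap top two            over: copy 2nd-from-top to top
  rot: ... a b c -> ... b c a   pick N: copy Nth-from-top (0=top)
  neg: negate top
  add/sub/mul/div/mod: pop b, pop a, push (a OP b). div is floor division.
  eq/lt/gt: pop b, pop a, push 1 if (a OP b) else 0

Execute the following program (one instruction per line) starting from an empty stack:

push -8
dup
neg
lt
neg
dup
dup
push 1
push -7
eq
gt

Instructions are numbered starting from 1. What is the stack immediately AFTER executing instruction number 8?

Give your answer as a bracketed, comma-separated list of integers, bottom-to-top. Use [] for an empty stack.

Step 1 ('push -8'): [-8]
Step 2 ('dup'): [-8, -8]
Step 3 ('neg'): [-8, 8]
Step 4 ('lt'): [1]
Step 5 ('neg'): [-1]
Step 6 ('dup'): [-1, -1]
Step 7 ('dup'): [-1, -1, -1]
Step 8 ('push 1'): [-1, -1, -1, 1]

Answer: [-1, -1, -1, 1]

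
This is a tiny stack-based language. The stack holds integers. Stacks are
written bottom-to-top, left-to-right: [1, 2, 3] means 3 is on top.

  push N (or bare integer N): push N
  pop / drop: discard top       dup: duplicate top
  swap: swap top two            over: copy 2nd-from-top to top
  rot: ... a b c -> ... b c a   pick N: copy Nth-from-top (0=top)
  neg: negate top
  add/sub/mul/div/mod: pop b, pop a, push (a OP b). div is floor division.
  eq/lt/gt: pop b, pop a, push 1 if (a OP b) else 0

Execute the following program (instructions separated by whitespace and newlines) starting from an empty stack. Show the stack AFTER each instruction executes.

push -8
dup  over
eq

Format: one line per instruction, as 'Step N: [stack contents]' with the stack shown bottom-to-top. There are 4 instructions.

Step 1: [-8]
Step 2: [-8, -8]
Step 3: [-8, -8, -8]
Step 4: [-8, 1]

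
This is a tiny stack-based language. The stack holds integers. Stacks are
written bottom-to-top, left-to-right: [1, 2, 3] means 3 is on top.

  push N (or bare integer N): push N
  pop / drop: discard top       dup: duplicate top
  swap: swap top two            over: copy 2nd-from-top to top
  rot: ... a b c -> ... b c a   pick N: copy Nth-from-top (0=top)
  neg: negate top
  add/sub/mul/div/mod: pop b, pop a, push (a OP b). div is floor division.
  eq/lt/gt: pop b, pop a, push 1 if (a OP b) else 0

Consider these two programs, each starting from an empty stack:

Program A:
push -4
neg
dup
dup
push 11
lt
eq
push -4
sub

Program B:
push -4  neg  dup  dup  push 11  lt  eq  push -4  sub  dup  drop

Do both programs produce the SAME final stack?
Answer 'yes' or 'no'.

Answer: yes

Derivation:
Program A trace:
  After 'push -4': [-4]
  After 'neg': [4]
  After 'dup': [4, 4]
  After 'dup': [4, 4, 4]
  After 'push 11': [4, 4, 4, 11]
  After 'lt': [4, 4, 1]
  After 'eq': [4, 0]
  After 'push -4': [4, 0, -4]
  After 'sub': [4, 4]
Program A final stack: [4, 4]

Program B trace:
  After 'push -4': [-4]
  After 'neg': [4]
  After 'dup': [4, 4]
  After 'dup': [4, 4, 4]
  After 'push 11': [4, 4, 4, 11]
  After 'lt': [4, 4, 1]
  After 'eq': [4, 0]
  After 'push -4': [4, 0, -4]
  After 'sub': [4, 4]
  After 'dup': [4, 4, 4]
  After 'drop': [4, 4]
Program B final stack: [4, 4]
Same: yes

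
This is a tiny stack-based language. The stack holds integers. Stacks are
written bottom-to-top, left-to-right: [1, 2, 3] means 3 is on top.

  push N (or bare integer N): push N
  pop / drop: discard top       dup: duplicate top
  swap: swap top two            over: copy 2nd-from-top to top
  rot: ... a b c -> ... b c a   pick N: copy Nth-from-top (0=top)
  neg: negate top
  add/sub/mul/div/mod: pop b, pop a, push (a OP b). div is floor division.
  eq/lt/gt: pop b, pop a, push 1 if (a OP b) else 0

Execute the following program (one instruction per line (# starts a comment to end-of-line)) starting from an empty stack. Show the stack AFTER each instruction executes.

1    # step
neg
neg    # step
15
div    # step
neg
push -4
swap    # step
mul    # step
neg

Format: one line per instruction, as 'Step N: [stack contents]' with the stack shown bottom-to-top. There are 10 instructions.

Step 1: [1]
Step 2: [-1]
Step 3: [1]
Step 4: [1, 15]
Step 5: [0]
Step 6: [0]
Step 7: [0, -4]
Step 8: [-4, 0]
Step 9: [0]
Step 10: [0]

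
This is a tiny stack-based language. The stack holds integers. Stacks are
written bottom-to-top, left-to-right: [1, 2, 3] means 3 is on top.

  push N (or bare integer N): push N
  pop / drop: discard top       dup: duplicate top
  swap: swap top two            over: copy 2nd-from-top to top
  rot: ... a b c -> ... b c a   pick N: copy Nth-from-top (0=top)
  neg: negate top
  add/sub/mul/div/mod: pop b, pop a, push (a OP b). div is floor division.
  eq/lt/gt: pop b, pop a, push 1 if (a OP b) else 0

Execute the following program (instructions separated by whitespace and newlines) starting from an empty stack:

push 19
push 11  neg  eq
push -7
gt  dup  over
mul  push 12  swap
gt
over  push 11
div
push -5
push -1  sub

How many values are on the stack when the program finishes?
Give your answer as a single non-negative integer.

Answer: 4

Derivation:
After 'push 19': stack = [19] (depth 1)
After 'push 11': stack = [19, 11] (depth 2)
After 'neg': stack = [19, -11] (depth 2)
After 'eq': stack = [0] (depth 1)
After 'push -7': stack = [0, -7] (depth 2)
After 'gt': stack = [1] (depth 1)
After 'dup': stack = [1, 1] (depth 2)
After 'over': stack = [1, 1, 1] (depth 3)
After 'mul': stack = [1, 1] (depth 2)
After 'push 12': stack = [1, 1, 12] (depth 3)
After 'swap': stack = [1, 12, 1] (depth 3)
After 'gt': stack = [1, 1] (depth 2)
After 'over': stack = [1, 1, 1] (depth 3)
After 'push 11': stack = [1, 1, 1, 11] (depth 4)
After 'div': stack = [1, 1, 0] (depth 3)
After 'push -5': stack = [1, 1, 0, -5] (depth 4)
After 'push -1': stack = [1, 1, 0, -5, -1] (depth 5)
After 'sub': stack = [1, 1, 0, -4] (depth 4)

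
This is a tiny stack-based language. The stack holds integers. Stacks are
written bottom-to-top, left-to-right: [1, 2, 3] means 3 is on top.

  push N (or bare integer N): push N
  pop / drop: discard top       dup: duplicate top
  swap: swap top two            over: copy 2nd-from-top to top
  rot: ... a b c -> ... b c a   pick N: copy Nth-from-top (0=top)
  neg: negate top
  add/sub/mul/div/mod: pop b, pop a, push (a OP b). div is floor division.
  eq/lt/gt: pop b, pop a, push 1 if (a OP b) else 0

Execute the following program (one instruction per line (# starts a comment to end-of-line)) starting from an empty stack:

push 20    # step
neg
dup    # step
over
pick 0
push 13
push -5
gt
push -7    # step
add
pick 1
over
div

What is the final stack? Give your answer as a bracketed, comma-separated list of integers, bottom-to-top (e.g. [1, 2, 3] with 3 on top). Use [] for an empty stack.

Answer: [-20, -20, -20, -20, -6, 3]

Derivation:
After 'push 20': [20]
After 'neg': [-20]
After 'dup': [-20, -20]
After 'over': [-20, -20, -20]
After 'pick 0': [-20, -20, -20, -20]
After 'push 13': [-20, -20, -20, -20, 13]
After 'push -5': [-20, -20, -20, -20, 13, -5]
After 'gt': [-20, -20, -20, -20, 1]
After 'push -7': [-20, -20, -20, -20, 1, -7]
After 'add': [-20, -20, -20, -20, -6]
After 'pick 1': [-20, -20, -20, -20, -6, -20]
After 'over': [-20, -20, -20, -20, -6, -20, -6]
After 'div': [-20, -20, -20, -20, -6, 3]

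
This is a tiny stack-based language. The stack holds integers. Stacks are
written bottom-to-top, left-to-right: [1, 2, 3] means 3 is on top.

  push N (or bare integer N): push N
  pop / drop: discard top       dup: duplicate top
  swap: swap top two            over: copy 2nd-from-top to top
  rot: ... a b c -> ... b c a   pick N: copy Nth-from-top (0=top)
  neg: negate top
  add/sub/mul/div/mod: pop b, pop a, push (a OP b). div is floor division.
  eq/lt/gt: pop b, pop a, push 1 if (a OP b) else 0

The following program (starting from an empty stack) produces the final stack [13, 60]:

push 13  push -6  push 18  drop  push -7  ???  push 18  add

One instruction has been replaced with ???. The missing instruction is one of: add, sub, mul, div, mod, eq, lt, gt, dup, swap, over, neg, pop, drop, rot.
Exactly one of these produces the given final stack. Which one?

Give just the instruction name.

Answer: mul

Derivation:
Stack before ???: [13, -6, -7]
Stack after ???:  [13, 42]
The instruction that transforms [13, -6, -7] -> [13, 42] is: mul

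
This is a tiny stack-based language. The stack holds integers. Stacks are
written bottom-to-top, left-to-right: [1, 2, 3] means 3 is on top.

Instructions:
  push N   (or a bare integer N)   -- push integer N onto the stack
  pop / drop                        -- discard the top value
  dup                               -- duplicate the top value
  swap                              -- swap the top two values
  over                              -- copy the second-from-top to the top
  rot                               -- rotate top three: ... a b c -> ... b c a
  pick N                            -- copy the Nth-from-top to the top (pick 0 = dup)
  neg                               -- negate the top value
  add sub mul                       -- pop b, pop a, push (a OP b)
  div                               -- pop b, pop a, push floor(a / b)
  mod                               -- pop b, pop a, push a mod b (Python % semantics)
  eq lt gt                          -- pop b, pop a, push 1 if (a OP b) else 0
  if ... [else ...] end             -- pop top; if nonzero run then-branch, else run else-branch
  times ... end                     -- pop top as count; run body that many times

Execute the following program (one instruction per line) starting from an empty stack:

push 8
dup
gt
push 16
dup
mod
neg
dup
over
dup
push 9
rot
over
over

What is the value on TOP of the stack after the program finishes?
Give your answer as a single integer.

After 'push 8': [8]
After 'dup': [8, 8]
After 'gt': [0]
After 'push 16': [0, 16]
After 'dup': [0, 16, 16]
After 'mod': [0, 0]
After 'neg': [0, 0]
After 'dup': [0, 0, 0]
After 'over': [0, 0, 0, 0]
After 'dup': [0, 0, 0, 0, 0]
After 'push 9': [0, 0, 0, 0, 0, 9]
After 'rot': [0, 0, 0, 0, 9, 0]
After 'over': [0, 0, 0, 0, 9, 0, 9]
After 'over': [0, 0, 0, 0, 9, 0, 9, 0]

Answer: 0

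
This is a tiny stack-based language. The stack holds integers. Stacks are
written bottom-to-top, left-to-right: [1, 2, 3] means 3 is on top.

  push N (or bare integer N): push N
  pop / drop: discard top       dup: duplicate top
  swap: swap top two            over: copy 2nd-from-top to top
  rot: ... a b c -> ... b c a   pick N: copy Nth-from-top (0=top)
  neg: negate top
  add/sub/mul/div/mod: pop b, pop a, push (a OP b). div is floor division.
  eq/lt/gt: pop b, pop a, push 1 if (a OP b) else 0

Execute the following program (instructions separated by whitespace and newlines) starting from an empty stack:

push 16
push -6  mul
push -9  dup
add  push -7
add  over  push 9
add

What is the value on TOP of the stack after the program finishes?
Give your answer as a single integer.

Answer: -87

Derivation:
After 'push 16': [16]
After 'push -6': [16, -6]
After 'mul': [-96]
After 'push -9': [-96, -9]
After 'dup': [-96, -9, -9]
After 'add': [-96, -18]
After 'push -7': [-96, -18, -7]
After 'add': [-96, -25]
After 'over': [-96, -25, -96]
After 'push 9': [-96, -25, -96, 9]
After 'add': [-96, -25, -87]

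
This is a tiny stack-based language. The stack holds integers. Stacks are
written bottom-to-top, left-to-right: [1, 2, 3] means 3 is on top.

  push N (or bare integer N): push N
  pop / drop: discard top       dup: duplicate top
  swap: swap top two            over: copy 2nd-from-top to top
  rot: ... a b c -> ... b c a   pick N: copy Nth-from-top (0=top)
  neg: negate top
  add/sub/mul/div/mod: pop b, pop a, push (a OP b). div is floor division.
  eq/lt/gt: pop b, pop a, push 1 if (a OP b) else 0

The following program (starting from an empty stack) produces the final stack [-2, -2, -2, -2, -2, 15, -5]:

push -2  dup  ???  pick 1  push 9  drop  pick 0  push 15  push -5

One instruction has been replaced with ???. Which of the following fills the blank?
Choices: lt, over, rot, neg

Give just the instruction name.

Stack before ???: [-2, -2]
Stack after ???:  [-2, -2, -2]
Checking each choice:
  lt: stack underflow (need 2, have 1)
  over: MATCH
  rot: stack underflow (need 3, have 2)
  neg: produces [-2, 2, -2, -2, 15, -5]


Answer: over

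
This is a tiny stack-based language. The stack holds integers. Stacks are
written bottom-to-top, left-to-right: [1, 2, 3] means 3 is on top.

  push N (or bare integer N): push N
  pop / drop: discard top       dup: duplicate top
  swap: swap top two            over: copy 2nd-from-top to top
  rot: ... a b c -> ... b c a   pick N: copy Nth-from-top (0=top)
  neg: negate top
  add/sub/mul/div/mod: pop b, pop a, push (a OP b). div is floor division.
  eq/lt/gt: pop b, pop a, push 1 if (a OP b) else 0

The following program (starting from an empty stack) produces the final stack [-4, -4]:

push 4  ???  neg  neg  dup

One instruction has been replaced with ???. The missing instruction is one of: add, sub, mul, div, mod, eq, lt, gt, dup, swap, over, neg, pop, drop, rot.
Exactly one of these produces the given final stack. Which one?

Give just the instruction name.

Answer: neg

Derivation:
Stack before ???: [4]
Stack after ???:  [-4]
The instruction that transforms [4] -> [-4] is: neg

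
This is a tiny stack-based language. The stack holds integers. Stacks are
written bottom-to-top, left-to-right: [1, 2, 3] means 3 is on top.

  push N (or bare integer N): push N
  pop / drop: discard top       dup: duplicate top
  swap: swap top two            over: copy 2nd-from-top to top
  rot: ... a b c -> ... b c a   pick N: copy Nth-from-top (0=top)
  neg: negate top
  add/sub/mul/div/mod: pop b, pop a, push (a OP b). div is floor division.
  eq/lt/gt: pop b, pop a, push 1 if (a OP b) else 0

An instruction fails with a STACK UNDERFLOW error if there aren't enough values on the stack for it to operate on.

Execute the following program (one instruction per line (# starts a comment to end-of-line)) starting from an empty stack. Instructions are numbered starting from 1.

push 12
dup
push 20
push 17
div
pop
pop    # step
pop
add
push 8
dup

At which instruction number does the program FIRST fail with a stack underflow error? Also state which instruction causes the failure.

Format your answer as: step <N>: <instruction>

Answer: step 9: add

Derivation:
Step 1 ('push 12'): stack = [12], depth = 1
Step 2 ('dup'): stack = [12, 12], depth = 2
Step 3 ('push 20'): stack = [12, 12, 20], depth = 3
Step 4 ('push 17'): stack = [12, 12, 20, 17], depth = 4
Step 5 ('div'): stack = [12, 12, 1], depth = 3
Step 6 ('pop'): stack = [12, 12], depth = 2
Step 7 ('pop'): stack = [12], depth = 1
Step 8 ('pop'): stack = [], depth = 0
Step 9 ('add'): needs 2 value(s) but depth is 0 — STACK UNDERFLOW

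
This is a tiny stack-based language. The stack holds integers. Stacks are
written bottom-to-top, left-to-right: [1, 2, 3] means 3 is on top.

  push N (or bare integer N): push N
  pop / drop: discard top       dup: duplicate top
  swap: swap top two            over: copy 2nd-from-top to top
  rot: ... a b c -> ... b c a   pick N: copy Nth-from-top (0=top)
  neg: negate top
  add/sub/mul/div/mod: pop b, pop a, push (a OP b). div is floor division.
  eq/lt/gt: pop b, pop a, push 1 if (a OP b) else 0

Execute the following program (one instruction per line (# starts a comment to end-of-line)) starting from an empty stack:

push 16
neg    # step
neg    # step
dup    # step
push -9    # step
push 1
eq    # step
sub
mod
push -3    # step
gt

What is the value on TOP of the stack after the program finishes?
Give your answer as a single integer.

Answer: 1

Derivation:
After 'push 16': [16]
After 'neg': [-16]
After 'neg': [16]
After 'dup': [16, 16]
After 'push -9': [16, 16, -9]
After 'push 1': [16, 16, -9, 1]
After 'eq': [16, 16, 0]
After 'sub': [16, 16]
After 'mod': [0]
After 'push -3': [0, -3]
After 'gt': [1]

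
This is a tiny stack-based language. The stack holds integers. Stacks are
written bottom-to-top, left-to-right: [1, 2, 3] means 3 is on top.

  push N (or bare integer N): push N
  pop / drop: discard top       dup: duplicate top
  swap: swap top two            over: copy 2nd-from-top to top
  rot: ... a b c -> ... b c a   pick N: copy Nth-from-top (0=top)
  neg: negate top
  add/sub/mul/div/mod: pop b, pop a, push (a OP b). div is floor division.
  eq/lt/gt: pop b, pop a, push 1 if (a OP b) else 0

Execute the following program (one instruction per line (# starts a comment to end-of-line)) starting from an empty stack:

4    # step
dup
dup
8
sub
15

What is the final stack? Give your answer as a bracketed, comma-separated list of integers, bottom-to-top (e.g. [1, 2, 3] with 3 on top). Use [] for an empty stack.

After 'push 4': [4]
After 'dup': [4, 4]
After 'dup': [4, 4, 4]
After 'push 8': [4, 4, 4, 8]
After 'sub': [4, 4, -4]
After 'push 15': [4, 4, -4, 15]

Answer: [4, 4, -4, 15]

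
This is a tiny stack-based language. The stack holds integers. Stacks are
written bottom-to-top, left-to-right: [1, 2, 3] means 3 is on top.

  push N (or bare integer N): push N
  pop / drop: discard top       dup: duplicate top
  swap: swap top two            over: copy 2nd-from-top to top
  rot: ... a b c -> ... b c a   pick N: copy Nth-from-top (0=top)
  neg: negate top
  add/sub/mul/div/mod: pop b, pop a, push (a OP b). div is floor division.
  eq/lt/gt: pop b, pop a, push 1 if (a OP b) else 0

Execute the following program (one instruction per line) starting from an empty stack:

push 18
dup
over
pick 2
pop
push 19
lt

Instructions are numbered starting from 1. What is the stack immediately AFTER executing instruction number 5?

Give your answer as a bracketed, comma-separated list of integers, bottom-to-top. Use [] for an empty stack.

Step 1 ('push 18'): [18]
Step 2 ('dup'): [18, 18]
Step 3 ('over'): [18, 18, 18]
Step 4 ('pick 2'): [18, 18, 18, 18]
Step 5 ('pop'): [18, 18, 18]

Answer: [18, 18, 18]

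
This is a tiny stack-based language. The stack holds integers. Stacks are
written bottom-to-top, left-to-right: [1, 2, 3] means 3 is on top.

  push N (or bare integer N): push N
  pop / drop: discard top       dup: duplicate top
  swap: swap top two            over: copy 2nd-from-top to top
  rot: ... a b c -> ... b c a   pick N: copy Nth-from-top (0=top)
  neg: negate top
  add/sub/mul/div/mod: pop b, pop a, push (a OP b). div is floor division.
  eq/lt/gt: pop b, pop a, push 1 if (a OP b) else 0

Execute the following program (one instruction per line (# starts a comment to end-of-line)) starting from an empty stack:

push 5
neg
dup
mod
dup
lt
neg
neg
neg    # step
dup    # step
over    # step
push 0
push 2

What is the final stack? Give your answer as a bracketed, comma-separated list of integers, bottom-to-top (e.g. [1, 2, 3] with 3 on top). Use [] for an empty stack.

Answer: [0, 0, 0, 0, 2]

Derivation:
After 'push 5': [5]
After 'neg': [-5]
After 'dup': [-5, -5]
After 'mod': [0]
After 'dup': [0, 0]
After 'lt': [0]
After 'neg': [0]
After 'neg': [0]
After 'neg': [0]
After 'dup': [0, 0]
After 'over': [0, 0, 0]
After 'push 0': [0, 0, 0, 0]
After 'push 2': [0, 0, 0, 0, 2]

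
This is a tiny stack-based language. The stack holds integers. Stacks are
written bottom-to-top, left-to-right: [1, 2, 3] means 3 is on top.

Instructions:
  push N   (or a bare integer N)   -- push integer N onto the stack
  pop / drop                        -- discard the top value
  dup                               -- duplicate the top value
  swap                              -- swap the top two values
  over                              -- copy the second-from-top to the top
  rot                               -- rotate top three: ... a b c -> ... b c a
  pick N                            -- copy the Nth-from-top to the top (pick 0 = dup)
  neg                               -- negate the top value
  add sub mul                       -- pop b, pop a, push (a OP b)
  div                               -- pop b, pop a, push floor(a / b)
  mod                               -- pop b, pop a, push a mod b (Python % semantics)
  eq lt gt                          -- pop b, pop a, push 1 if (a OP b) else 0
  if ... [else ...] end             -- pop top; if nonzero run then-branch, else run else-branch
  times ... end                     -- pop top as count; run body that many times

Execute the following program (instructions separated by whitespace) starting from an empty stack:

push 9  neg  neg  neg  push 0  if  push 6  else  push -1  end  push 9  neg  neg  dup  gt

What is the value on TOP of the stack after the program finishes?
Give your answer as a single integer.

After 'push 9': [9]
After 'neg': [-9]
After 'neg': [9]
After 'neg': [-9]
After 'push 0': [-9, 0]
After 'if': [-9]
After 'push -1': [-9, -1]
After 'push 9': [-9, -1, 9]
After 'neg': [-9, -1, -9]
After 'neg': [-9, -1, 9]
After 'dup': [-9, -1, 9, 9]
After 'gt': [-9, -1, 0]

Answer: 0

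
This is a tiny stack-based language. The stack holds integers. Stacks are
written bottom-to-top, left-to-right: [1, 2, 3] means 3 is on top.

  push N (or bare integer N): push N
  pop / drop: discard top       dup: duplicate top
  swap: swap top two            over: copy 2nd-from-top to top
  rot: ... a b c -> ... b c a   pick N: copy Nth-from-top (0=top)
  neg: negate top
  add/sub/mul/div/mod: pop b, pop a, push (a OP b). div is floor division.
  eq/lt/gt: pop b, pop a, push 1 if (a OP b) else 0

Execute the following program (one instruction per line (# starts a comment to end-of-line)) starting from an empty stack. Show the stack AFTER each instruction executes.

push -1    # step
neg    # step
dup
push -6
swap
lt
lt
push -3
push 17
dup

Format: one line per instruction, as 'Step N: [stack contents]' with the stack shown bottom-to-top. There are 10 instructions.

Step 1: [-1]
Step 2: [1]
Step 3: [1, 1]
Step 4: [1, 1, -6]
Step 5: [1, -6, 1]
Step 6: [1, 1]
Step 7: [0]
Step 8: [0, -3]
Step 9: [0, -3, 17]
Step 10: [0, -3, 17, 17]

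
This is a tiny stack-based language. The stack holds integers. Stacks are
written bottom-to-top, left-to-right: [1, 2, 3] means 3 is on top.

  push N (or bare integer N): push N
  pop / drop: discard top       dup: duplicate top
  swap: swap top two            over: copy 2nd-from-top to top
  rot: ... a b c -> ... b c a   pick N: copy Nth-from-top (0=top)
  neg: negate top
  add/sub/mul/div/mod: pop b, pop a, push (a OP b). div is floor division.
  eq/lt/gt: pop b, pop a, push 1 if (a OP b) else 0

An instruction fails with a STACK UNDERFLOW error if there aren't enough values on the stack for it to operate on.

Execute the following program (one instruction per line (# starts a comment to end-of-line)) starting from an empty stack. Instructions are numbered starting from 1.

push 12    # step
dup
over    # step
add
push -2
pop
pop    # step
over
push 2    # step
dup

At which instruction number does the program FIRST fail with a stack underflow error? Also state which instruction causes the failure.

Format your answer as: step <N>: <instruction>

Answer: step 8: over

Derivation:
Step 1 ('push 12'): stack = [12], depth = 1
Step 2 ('dup'): stack = [12, 12], depth = 2
Step 3 ('over'): stack = [12, 12, 12], depth = 3
Step 4 ('add'): stack = [12, 24], depth = 2
Step 5 ('push -2'): stack = [12, 24, -2], depth = 3
Step 6 ('pop'): stack = [12, 24], depth = 2
Step 7 ('pop'): stack = [12], depth = 1
Step 8 ('over'): needs 2 value(s) but depth is 1 — STACK UNDERFLOW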